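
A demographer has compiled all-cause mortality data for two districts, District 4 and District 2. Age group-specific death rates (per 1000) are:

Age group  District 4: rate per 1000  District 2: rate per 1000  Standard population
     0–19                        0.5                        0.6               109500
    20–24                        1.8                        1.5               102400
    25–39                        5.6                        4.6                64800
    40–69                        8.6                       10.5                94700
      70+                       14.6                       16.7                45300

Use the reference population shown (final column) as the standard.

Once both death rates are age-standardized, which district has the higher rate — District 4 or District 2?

District 2

Standard total = 416700; weights = 0.2628, 0.2457, 0.1555, 0.2273, 0.1087.
District 4: 0.2628×0.5 + 0.2457×1.8 + 0.1555×5.6 + 0.2273×8.6 + 0.1087×14.6 = 4.9862 per 1000.
District 2: 0.2628×0.6 + 0.2457×1.5 + 0.1555×4.6 + 0.2273×10.5 + 0.1087×16.7 = 5.4433 per 1000.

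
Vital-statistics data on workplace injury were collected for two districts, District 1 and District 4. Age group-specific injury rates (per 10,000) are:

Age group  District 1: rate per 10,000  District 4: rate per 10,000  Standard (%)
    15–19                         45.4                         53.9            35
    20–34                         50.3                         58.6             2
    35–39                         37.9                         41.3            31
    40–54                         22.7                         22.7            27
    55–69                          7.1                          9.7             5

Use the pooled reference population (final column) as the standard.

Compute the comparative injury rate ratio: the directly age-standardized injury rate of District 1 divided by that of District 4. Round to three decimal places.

Standard weights: 0.35, 0.02, 0.31, 0.27, 0.05.
District 1: 0.3500×45.4 + 0.0200×50.3 + 0.3100×37.9 + 0.2700×22.7 + 0.0500×7.1 = 35.1290 per 10,000.
District 4: 0.3500×53.9 + 0.0200×58.6 + 0.3100×41.3 + 0.2700×22.7 + 0.0500×9.7 = 39.4540 per 10,000.
Ratio = 35.1290 ÷ 39.4540 = 0.89038.

0.890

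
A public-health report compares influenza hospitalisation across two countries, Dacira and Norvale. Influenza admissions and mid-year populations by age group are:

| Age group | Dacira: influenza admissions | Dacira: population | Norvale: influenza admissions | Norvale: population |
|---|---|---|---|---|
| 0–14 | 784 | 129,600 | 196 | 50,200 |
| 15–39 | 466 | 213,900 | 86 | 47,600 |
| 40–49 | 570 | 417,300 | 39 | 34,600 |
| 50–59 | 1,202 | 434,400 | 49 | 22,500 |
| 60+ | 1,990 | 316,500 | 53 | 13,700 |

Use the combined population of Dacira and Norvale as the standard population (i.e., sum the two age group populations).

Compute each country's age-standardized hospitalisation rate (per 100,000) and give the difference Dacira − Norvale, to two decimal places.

98.72

Age-specific rates per 100,000 for Dacira: 604.94, 217.86, 136.59, 276.70, 628.75.
For Norvale: 390.44, 180.67, 112.72, 217.78, 386.86.
Combined standard total = 1,680,300; weights = 0.1070, 0.1556, 0.2689, 0.2719, 0.1965.
Dacira: 0.1070×604.94 + 0.1556×217.86 + 0.2689×136.59 + 0.2719×276.70 + 0.1965×628.75 = 334.1688 per 100,000.
Norvale: 0.1070×390.44 + 0.1556×180.67 + 0.2689×112.72 + 0.2719×217.78 + 0.1965×386.86 = 235.4506 per 100,000.
Difference = 334.1688 − 235.4506 = 98.7182.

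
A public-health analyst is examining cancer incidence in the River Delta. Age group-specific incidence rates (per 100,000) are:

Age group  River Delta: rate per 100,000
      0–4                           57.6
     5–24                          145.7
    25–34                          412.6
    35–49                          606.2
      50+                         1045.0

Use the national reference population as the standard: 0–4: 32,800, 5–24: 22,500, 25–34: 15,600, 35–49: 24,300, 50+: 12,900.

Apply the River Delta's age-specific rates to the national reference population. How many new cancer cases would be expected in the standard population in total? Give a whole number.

398

Expected new cancer cases = Σ (standard pop × age-specific rate ÷ 100,000)
= 32,800×57.6/100,000 + 22,500×145.7/100,000 + 15,600×412.6/100,000 + 24,300×606.2/100,000 + 12,900×1045.0/100,000
= 18.89 + 32.78 + 64.37 + 147.31 + 134.81 = 398.15.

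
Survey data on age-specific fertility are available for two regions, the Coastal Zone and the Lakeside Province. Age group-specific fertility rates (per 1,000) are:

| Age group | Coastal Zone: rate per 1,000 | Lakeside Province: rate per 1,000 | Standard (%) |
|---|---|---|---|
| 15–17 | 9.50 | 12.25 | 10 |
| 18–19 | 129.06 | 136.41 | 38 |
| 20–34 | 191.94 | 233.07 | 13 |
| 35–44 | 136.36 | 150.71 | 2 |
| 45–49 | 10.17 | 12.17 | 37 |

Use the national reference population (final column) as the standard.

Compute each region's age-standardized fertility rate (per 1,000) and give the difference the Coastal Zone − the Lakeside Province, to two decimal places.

Standard weights: 0.10, 0.38, 0.13, 0.02, 0.37.
The Coastal Zone: 0.1000×9.50 + 0.3800×129.06 + 0.1300×191.94 + 0.0200×136.36 + 0.3700×10.17 = 81.4351 per 1,000.
The Lakeside Province: 0.1000×12.25 + 0.3800×136.41 + 0.1300×233.07 + 0.0200×150.71 + 0.3700×12.17 = 90.8770 per 1,000.
Difference = 81.4351 − 90.8770 = -9.4419.

-9.44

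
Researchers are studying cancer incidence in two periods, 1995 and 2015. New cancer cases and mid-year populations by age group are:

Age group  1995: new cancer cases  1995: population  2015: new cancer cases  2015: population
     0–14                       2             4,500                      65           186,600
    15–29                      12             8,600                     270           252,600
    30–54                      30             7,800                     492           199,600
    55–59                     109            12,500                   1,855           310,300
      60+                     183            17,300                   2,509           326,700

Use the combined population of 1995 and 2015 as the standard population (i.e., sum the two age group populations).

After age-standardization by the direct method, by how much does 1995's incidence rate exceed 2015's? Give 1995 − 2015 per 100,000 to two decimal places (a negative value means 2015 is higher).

Age-specific rates per 100,000 for 1995: 44.44, 139.53, 384.62, 872.00, 1057.80.
For 2015: 34.83, 106.89, 246.49, 597.81, 767.98.
Combined standard total = 1,326,500; weights = 0.1441, 0.1969, 0.1564, 0.2433, 0.2593.
1995: 0.1441×44.44 + 0.1969×139.53 + 0.1564×384.62 + 0.2433×872.00 + 0.2593×1057.80 = 580.5315 per 100,000.
2015: 0.1441×34.83 + 0.1969×106.89 + 0.1564×246.49 + 0.2433×597.81 + 0.2593×767.98 = 409.2404 per 100,000.
Difference = 580.5315 − 409.2404 = 171.2912.

171.29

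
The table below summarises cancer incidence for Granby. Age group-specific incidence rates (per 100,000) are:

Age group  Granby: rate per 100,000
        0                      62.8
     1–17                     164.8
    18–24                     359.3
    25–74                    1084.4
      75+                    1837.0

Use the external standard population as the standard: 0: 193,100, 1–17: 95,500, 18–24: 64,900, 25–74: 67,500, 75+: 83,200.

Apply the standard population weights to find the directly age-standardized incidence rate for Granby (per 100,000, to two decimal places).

Standard total = 504,200; weights = 0.3830, 0.1894, 0.1287, 0.1339, 0.1650.
Standardized rate: 0.3830×62.8 + 0.1894×164.8 + 0.1287×359.3 + 0.1339×1084.4 + 0.1650×1837.0 = 549.8196 per 100,000.

549.82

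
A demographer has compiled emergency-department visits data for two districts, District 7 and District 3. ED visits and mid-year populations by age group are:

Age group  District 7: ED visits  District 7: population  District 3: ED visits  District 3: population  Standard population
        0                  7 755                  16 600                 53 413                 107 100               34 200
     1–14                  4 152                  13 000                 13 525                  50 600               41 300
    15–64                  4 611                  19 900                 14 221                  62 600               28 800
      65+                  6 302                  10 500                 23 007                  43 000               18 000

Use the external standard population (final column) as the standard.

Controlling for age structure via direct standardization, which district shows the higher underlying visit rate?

Age-specific rates per 1 000 for District 7: 467.169, 319.385, 231.709, 600.190.
For District 3: 498.721, 267.292, 227.173, 535.047.
Standard total = 122 300; weights = 0.2796, 0.3377, 0.2355, 0.1472.
District 7: 0.2796×467.169 + 0.3377×319.385 + 0.2355×231.709 + 0.1472×600.190 = 381.3932 per 1 000.
District 3: 0.2796×498.721 + 0.3377×267.292 + 0.2355×227.173 + 0.1472×535.047 = 361.9692 per 1 000.
The crude rates (380.33 vs 395.62) would put District 3 higher, but that reflects its age composition; once standardized to a common age structure, District 7 has the higher underlying rate.

District 7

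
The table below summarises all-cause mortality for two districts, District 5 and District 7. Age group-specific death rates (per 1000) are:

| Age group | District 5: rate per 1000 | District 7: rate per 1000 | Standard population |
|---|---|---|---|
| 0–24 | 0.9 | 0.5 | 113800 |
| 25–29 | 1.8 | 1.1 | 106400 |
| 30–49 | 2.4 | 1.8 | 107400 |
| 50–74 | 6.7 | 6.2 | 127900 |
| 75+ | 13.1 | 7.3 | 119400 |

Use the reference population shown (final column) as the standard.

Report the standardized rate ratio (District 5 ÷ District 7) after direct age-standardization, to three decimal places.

Standard total = 574900; weights = 0.1979, 0.1851, 0.1868, 0.2225, 0.2077.
District 5: 0.1979×0.9 + 0.1851×1.8 + 0.1868×2.4 + 0.2225×6.7 + 0.2077×13.1 = 5.1709 per 1000.
District 7: 0.1979×0.5 + 0.1851×1.1 + 0.1868×1.8 + 0.2225×6.2 + 0.2077×7.3 = 3.5343 per 1000.
Ratio = 5.1709 ÷ 3.5343 = 1.46308.

1.463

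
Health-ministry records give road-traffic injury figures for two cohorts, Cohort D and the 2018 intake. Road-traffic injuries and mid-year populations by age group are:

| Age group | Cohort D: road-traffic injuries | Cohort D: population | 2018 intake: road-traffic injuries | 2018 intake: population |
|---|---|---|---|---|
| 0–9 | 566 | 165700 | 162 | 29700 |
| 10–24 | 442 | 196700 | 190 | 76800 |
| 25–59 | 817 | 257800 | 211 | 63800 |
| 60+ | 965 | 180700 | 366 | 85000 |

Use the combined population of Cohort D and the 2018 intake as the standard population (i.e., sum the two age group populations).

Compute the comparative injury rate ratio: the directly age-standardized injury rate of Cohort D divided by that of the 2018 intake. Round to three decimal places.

0.942

Age-specific rates per 100000 for Cohort D: 341.58, 224.71, 316.91, 534.03.
For the 2018 intake: 545.45, 247.40, 330.72, 430.59.
Combined standard total = 1056200; weights = 0.1850, 0.2589, 0.3045, 0.2516.
Cohort D: 0.1850×341.58 + 0.2589×224.71 + 0.3045×316.91 + 0.2516×534.03 = 352.2197 per 100000.
The 2018 intake: 0.1850×545.45 + 0.2589×247.40 + 0.3045×330.72 + 0.2516×430.59 = 373.9933 per 100000.
Ratio = 352.2197 ÷ 373.9933 = 0.94178.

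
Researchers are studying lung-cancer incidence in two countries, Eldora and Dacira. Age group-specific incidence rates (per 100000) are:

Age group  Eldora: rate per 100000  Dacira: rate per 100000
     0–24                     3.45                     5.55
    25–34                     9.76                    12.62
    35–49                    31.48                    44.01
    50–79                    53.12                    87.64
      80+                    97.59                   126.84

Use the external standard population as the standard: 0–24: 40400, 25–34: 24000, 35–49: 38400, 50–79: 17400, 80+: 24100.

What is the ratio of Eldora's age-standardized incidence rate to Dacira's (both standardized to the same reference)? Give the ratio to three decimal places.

Standard total = 144300; weights = 0.2800, 0.1663, 0.2661, 0.1206, 0.1670.
Eldora: 0.2800×3.45 + 0.1663×9.76 + 0.2661×31.48 + 0.1206×53.12 + 0.1670×97.59 = 33.6705 per 100000.
Dacira: 0.2800×5.55 + 0.1663×12.62 + 0.2661×44.01 + 0.1206×87.64 + 0.1670×126.84 = 47.1162 per 100000.
Ratio = 33.6705 ÷ 47.1162 = 0.71463.

0.715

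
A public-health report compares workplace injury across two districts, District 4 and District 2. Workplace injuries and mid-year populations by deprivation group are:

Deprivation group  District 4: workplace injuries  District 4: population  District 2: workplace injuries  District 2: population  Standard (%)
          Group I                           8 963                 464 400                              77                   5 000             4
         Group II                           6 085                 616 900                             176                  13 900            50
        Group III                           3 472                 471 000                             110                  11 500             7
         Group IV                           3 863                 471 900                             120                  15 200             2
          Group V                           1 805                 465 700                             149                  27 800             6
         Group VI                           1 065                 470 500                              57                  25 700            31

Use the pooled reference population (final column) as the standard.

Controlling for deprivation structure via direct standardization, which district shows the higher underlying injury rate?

Deprivation-specific rates per 10 000 for District 4: 193.00, 98.64, 73.72, 81.86, 38.76, 22.64.
For District 2: 154.00, 126.62, 95.65, 78.95, 53.60, 22.18.
Standard weights: 0.04, 0.50, 0.07, 0.02, 0.06, 0.31.
District 4: 0.0400×193.00 + 0.5000×98.64 + 0.0700×73.72 + 0.0200×81.86 + 0.0600×38.76 + 0.3100×22.64 = 73.1791 per 10 000.
District 2: 0.0400×154.00 + 0.5000×126.62 + 0.0700×95.65 + 0.0200×78.95 + 0.0600×53.60 + 0.3100×22.18 = 87.8353 per 10 000.
The crude rates (85.30 vs 69.53) would put District 4 higher, but that reflects its deprivation composition; once standardized to a common deprivation structure, District 2 has the higher underlying rate.

District 2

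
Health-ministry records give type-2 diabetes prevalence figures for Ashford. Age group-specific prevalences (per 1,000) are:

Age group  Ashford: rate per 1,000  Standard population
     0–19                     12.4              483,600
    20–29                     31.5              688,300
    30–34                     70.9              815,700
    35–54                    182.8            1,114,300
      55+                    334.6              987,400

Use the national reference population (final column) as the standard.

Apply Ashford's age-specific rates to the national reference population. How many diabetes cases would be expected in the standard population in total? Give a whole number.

619589

Expected diabetes cases = Σ (standard pop × age-specific rate ÷ 1,000)
= 483,600×12.4/1,000 + 688,300×31.5/1,000 + 815,700×70.9/1,000 + 1,114,300×182.8/1,000 + 987,400×334.6/1,000
= 5996.64 + 21681.45 + 57833.13 + 203694.04 + 330384.04 = 619589.30.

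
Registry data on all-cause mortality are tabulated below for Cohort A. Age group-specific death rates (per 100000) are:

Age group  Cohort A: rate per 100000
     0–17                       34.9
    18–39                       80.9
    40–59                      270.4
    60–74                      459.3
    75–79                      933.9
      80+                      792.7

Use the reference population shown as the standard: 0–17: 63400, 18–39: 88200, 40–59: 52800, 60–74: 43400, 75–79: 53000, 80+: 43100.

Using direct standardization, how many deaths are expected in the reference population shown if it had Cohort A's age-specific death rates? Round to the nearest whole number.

Expected deaths = Σ (standard pop × age-specific rate ÷ 100000)
= 63400×34.9/100000 + 88200×80.9/100000 + 52800×270.4/100000 + 43400×459.3/100000 + 53000×933.9/100000 + 43100×792.7/100000
= 22.13 + 71.35 + 142.77 + 199.34 + 494.97 + 341.65 = 1272.21.

1272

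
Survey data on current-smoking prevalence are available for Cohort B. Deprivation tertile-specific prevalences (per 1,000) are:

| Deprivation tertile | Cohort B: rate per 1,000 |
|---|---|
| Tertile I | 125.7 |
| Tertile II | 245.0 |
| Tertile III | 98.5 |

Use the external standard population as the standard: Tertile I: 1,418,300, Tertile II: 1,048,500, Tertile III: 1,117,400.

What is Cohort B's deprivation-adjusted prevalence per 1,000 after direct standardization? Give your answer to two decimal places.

152.12

Standard total = 3,584,200; weights = 0.3957, 0.2925, 0.3118.
Standardized rate: 0.3957×125.7 + 0.2925×245.0 + 0.3118×98.5 = 152.1195 per 1,000.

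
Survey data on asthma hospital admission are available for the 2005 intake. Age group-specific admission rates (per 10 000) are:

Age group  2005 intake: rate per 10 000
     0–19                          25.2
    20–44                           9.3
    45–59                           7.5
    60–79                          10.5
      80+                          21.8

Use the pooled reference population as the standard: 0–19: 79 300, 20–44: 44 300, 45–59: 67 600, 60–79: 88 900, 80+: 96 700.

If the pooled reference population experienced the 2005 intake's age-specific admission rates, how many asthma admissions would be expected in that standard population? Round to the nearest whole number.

596

Expected asthma admissions = Σ (standard pop × age-specific rate ÷ 10 000)
= 79 300×25.2/10 000 + 44 300×9.3/10 000 + 67 600×7.5/10 000 + 88 900×10.5/10 000 + 96 700×21.8/10 000
= 199.84 + 41.20 + 50.70 + 93.34 + 210.81 = 595.89.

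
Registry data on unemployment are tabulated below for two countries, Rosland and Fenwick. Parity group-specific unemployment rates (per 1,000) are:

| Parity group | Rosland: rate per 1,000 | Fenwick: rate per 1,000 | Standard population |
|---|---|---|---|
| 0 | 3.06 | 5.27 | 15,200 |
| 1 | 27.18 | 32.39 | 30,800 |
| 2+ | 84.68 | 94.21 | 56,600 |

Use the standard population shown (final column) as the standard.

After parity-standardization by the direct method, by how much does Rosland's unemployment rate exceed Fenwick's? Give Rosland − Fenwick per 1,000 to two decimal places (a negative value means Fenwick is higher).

Standard total = 102,600; weights = 0.1481, 0.3002, 0.5517.
Rosland: 0.1481×3.06 + 0.3002×27.18 + 0.5517×84.68 = 55.3269 per 1,000.
Fenwick: 0.1481×5.27 + 0.3002×32.39 + 0.5517×94.21 = 62.4757 per 1,000.
Difference = 55.3269 − 62.4757 = -7.1487.

-7.15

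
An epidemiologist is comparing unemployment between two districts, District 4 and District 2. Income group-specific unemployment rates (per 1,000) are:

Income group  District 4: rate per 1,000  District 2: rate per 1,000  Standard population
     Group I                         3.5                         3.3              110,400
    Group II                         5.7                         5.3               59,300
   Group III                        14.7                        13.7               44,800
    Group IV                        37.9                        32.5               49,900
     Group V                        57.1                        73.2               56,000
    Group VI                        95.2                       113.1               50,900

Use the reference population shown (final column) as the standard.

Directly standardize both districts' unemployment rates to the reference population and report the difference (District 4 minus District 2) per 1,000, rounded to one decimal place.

-3.9

Standard total = 371,300; weights = 0.2973, 0.1597, 0.1207, 0.1344, 0.1508, 0.1371.
District 4: 0.2973×3.5 + 0.1597×5.7 + 0.1207×14.7 + 0.1344×37.9 + 0.1508×57.1 + 0.1371×95.2 = 30.4806 per 1,000.
District 2: 0.2973×3.3 + 0.1597×5.3 + 0.1207×13.7 + 0.1344×32.5 + 0.1508×73.2 + 0.1371×113.1 = 34.3930 per 1,000.
Difference = 30.4806 − 34.3930 = -3.9123.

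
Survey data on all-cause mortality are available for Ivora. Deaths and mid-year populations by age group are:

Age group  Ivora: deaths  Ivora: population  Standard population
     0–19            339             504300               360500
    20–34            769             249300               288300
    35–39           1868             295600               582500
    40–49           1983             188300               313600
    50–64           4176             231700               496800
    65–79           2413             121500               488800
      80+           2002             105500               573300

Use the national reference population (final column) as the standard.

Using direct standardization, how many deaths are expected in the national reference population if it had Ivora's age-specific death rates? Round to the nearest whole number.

37656

Age-specific rates per 1000 for Ivora: 0.672, 3.085, 6.319, 10.531, 18.023, 19.860, 18.976.
Expected deaths = Σ (standard pop × age-specific rate ÷ 1000)
= 360500×0.672/1000 + 288300×3.085/1000 + 582500×6.319/1000 + 313600×10.531/1000 + 496800×18.023/1000 + 488800×19.860/1000 + 573300×18.976/1000
= 242.33 + 889.30 + 3681.02 + 3302.54 + 8953.98 + 9707.61 + 10879.11 = 37655.90.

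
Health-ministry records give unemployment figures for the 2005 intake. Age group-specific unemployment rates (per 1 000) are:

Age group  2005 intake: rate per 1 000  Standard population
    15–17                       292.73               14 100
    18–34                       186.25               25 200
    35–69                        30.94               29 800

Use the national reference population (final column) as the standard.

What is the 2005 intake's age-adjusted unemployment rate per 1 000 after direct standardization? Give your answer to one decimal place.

141.0

Standard total = 69 100; weights = 0.2041, 0.3647, 0.4313.
Standardized rate: 0.2041×292.73 + 0.3647×186.25 + 0.4313×30.94 = 140.9986 per 1 000.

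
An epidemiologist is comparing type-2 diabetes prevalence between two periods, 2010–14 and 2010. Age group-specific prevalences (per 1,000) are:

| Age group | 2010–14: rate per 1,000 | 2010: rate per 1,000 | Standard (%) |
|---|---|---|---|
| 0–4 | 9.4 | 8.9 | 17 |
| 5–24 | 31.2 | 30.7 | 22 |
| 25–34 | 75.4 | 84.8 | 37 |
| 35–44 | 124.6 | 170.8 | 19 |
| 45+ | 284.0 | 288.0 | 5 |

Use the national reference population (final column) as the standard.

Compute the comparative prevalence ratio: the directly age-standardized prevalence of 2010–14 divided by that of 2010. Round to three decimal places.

Standard weights: 0.17, 0.22, 0.37, 0.19, 0.05.
2010–14: 0.1700×9.4 + 0.2200×31.2 + 0.3700×75.4 + 0.1900×124.6 + 0.0500×284.0 = 74.2340 per 1,000.
2010: 0.1700×8.9 + 0.2200×30.7 + 0.3700×84.8 + 0.1900×170.8 + 0.0500×288.0 = 86.4950 per 1,000.
Ratio = 74.2340 ÷ 86.4950 = 0.85825.

0.858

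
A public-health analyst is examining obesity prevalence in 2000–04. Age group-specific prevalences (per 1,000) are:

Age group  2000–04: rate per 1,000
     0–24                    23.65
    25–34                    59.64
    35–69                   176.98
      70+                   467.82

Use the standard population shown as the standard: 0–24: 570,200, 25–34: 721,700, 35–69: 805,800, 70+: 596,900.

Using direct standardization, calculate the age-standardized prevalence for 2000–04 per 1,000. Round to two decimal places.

177.53

Standard total = 2,694,600; weights = 0.2116, 0.2678, 0.2990, 0.2215.
Standardized rate: 0.2116×23.65 + 0.2678×59.64 + 0.2990×176.98 + 0.2215×467.82 = 177.5327 per 1,000.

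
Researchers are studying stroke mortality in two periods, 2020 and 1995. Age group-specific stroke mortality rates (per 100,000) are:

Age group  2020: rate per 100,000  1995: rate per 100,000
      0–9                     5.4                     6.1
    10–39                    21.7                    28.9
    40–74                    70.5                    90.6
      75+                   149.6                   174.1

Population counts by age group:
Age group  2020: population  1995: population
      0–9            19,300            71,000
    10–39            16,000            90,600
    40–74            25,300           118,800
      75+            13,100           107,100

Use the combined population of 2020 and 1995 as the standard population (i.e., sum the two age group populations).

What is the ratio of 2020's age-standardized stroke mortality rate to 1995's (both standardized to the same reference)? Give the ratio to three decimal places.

Combined standard total = 461,200; weights = 0.1958, 0.2311, 0.3124, 0.2606.
2020: 0.1958×5.4 + 0.2311×21.7 + 0.3124×70.5 + 0.2606×149.6 = 67.0898 per 100,000.
1995: 0.1958×6.1 + 0.2311×28.9 + 0.3124×90.6 + 0.2606×174.1 = 81.5565 per 100,000.
Ratio = 67.0898 ÷ 81.5565 = 0.82262.

0.823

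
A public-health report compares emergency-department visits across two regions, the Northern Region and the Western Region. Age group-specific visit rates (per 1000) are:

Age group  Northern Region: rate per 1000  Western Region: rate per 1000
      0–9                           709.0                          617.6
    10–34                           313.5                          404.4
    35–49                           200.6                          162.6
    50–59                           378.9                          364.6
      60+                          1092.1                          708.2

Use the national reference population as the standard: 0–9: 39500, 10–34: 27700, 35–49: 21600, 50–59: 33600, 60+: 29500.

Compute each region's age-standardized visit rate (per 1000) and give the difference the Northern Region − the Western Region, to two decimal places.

90.31

Standard total = 151900; weights = 0.2600, 0.1824, 0.1422, 0.2212, 0.1942.
The Northern Region: 0.2600×709.0 + 0.1824×313.5 + 0.1422×200.6 + 0.2212×378.9 + 0.1942×1092.1 = 565.9671 per 1000.
The Western Region: 0.2600×617.6 + 0.1824×404.4 + 0.1422×162.6 + 0.2212×364.6 + 0.1942×708.2 = 475.6531 per 1000.
Difference = 565.9671 − 475.6531 = 90.3140.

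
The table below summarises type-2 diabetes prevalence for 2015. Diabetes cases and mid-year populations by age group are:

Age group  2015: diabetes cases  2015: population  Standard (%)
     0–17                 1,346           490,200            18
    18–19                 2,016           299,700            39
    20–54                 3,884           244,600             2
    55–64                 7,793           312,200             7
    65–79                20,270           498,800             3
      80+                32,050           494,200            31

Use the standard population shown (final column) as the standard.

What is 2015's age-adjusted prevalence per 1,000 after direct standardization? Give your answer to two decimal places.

Age-specific rates per 1,000 for 2015: 2.746, 6.727, 15.879, 24.962, 40.638, 64.852.
Standard weights: 0.18, 0.39, 0.02, 0.07, 0.03, 0.31.
Standardized rate: 0.1800×2.746 + 0.3900×6.727 + 0.0200×15.879 + 0.0700×24.962 + 0.0300×40.638 + 0.3100×64.852 = 26.5059 per 1,000.

26.51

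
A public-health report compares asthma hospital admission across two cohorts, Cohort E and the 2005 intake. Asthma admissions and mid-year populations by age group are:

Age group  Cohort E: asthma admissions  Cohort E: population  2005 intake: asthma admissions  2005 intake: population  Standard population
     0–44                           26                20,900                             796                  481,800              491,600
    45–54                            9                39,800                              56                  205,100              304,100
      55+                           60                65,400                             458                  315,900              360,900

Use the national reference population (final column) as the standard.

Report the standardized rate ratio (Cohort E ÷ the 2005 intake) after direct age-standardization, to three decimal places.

0.713

Age-specific rates per 10,000 for Cohort E: 12.44, 2.26, 9.17.
For the 2005 intake: 16.52, 2.73, 14.50.
Standard total = 1,156,600; weights = 0.4250, 0.2629, 0.3120.
Cohort E: 0.4250×12.44 + 0.2629×2.26 + 0.3120×9.17 = 8.7448 per 10,000.
The 2005 intake: 0.4250×16.52 + 0.2629×2.73 + 0.3120×14.50 = 12.2641 per 10,000.
Ratio = 8.7448 ÷ 12.2641 = 0.71304.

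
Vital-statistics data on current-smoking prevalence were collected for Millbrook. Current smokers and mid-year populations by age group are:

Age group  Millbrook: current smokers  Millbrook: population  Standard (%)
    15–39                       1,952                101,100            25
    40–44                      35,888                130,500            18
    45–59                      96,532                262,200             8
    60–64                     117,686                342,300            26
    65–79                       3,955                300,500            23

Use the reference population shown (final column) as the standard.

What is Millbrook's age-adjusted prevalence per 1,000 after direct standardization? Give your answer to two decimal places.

Age-specific rates per 1,000 for Millbrook: 19.308, 275.004, 368.162, 343.810, 13.161.
Standard weights: 0.25, 0.18, 0.08, 0.26, 0.23.
Standardized rate: 0.2500×19.308 + 0.1800×275.004 + 0.0800×368.162 + 0.2600×343.810 + 0.2300×13.161 = 176.1981 per 1,000.

176.20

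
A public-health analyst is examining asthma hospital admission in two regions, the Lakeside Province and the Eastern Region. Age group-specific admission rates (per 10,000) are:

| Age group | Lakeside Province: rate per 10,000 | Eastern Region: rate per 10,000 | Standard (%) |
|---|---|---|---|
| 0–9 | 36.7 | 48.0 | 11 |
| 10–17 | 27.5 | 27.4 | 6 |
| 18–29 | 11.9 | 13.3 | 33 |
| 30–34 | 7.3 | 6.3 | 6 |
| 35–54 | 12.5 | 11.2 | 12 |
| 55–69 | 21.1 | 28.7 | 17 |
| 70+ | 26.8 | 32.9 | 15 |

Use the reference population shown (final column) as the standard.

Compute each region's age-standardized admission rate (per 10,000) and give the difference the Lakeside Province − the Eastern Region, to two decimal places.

-3.69

Standard weights: 0.11, 0.06, 0.33, 0.06, 0.12, 0.17, 0.15.
The Lakeside Province: 0.1100×36.7 + 0.0600×27.5 + 0.3300×11.9 + 0.0600×7.3 + 0.1200×12.5 + 0.1700×21.1 + 0.1500×26.8 = 19.1590 per 10,000.
The Eastern Region: 0.1100×48.0 + 0.0600×27.4 + 0.3300×13.3 + 0.0600×6.3 + 0.1200×11.2 + 0.1700×28.7 + 0.1500×32.9 = 22.8490 per 10,000.
Difference = 19.1590 − 22.8490 = -3.6900.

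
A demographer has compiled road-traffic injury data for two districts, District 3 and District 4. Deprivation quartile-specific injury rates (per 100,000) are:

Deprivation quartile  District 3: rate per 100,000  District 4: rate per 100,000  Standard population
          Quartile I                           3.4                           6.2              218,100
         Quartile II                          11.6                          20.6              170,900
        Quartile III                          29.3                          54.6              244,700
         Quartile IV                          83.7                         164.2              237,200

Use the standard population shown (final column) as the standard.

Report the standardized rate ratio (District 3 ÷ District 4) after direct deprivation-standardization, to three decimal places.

Standard total = 870,900; weights = 0.2504, 0.1962, 0.2810, 0.2724.
District 3: 0.2504×3.4 + 0.1962×11.6 + 0.2810×29.3 + 0.2724×83.7 = 34.1570 per 100,000.
District 4: 0.2504×6.2 + 0.1962×20.6 + 0.2810×54.6 + 0.2724×164.2 = 65.6581 per 100,000.
Ratio = 34.1570 ÷ 65.6581 = 0.52023.

0.520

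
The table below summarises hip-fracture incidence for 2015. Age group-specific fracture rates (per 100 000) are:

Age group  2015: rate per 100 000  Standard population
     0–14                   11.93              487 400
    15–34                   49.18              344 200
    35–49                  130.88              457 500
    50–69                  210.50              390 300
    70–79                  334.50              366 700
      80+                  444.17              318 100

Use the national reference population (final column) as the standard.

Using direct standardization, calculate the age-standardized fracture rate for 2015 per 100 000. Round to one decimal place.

Standard total = 2 364 200; weights = 0.2062, 0.1456, 0.1935, 0.1651, 0.1551, 0.1345.
Standardized rate: 0.2062×11.93 + 0.1456×49.18 + 0.1935×130.88 + 0.1651×210.50 + 0.1551×334.50 + 0.1345×444.17 = 181.3424 per 100 000.

181.3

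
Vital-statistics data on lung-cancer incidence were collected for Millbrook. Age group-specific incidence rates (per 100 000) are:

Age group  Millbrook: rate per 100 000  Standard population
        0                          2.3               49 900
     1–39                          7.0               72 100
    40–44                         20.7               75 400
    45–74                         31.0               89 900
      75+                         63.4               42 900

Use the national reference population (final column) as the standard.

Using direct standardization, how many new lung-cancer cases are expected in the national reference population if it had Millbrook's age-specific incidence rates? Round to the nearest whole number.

Expected new lung-cancer cases = Σ (standard pop × age-specific rate ÷ 100 000)
= 49 900×2.3/100 000 + 72 100×7.0/100 000 + 75 400×20.7/100 000 + 89 900×31.0/100 000 + 42 900×63.4/100 000
= 1.15 + 5.05 + 15.61 + 27.87 + 27.20 = 76.87.

77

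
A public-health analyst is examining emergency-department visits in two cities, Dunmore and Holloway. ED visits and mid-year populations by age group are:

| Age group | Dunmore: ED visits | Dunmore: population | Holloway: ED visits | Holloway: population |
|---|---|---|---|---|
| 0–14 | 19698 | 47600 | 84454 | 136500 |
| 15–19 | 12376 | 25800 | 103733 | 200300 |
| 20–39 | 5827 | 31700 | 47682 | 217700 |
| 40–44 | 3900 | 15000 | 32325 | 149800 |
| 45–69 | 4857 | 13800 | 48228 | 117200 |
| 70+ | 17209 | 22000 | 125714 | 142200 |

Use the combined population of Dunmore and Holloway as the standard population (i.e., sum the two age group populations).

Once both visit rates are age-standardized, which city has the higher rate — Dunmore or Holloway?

Holloway

Age-specific rates per 1000 for Dunmore: 413.824, 479.690, 183.817, 260.000, 351.957, 782.227.
For Holloway: 618.711, 517.888, 219.026, 215.788, 411.502, 884.065.
Combined standard total = 1119600; weights = 0.1644, 0.2019, 0.2228, 0.1472, 0.1170, 0.1467.
Dunmore: 0.1644×413.824 + 0.2019×479.690 + 0.2228×183.817 + 0.1472×260.000 + 0.1170×351.957 + 0.1467×782.227 = 400.0382 per 1000.
Holloway: 0.1644×618.711 + 0.2019×517.888 + 0.2228×219.026 + 0.1472×215.788 + 0.1170×411.502 + 0.1467×884.065 = 464.6805 per 1000.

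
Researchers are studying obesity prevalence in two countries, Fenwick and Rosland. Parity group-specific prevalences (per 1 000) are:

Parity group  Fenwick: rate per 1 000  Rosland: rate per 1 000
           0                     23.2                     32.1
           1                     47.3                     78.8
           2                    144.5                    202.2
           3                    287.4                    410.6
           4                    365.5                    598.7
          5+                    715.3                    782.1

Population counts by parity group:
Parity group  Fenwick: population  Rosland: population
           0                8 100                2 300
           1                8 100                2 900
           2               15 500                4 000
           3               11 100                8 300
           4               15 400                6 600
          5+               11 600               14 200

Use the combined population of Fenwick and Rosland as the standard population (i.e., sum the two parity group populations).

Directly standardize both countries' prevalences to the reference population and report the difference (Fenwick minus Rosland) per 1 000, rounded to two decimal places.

Combined standard total = 108 100; weights = 0.0962, 0.1018, 0.1804, 0.1795, 0.2035, 0.2387.
Fenwick: 0.0962×23.2 + 0.1018×47.3 + 0.1804×144.5 + 0.1795×287.4 + 0.2035×365.5 + 0.2387×715.3 = 329.7931 per 1 000.
Rosland: 0.0962×32.1 + 0.1018×78.8 + 0.1804×202.2 + 0.1795×410.6 + 0.2035×598.7 + 0.2387×782.1 = 429.7758 per 1 000.
Difference = 329.7931 − 429.7758 = -99.9827.

-99.98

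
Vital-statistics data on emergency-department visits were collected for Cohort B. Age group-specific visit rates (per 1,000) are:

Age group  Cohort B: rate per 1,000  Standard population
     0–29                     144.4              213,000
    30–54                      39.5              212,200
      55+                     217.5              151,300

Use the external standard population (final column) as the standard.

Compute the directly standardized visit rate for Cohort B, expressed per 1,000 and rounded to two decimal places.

124.97

Standard total = 576,500; weights = 0.3695, 0.3681, 0.2624.
Standardized rate: 0.3695×144.4 + 0.3681×39.5 + 0.2624×217.5 = 124.9729 per 1,000.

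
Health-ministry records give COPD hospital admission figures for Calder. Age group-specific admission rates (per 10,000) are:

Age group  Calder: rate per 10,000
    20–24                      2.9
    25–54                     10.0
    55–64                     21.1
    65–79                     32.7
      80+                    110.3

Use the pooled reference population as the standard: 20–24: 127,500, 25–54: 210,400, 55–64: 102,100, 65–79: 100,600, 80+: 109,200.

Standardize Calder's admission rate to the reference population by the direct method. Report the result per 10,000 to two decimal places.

30.72

Standard total = 649,800; weights = 0.1962, 0.3238, 0.1571, 0.1548, 0.1681.
Standardized rate: 0.1962×2.9 + 0.3238×10.0 + 0.1571×21.1 + 0.1548×32.7 + 0.1681×110.3 = 30.7209 per 10,000.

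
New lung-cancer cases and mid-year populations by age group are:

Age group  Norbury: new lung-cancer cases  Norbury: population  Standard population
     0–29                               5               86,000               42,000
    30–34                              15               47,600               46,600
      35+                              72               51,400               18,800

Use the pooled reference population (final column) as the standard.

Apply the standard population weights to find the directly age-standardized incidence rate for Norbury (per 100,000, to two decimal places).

40.47

Age-specific rates per 100,000 for Norbury: 5.81, 31.51, 140.08.
Standard total = 107,400; weights = 0.3911, 0.4339, 0.1750.
Standardized rate: 0.3911×5.81 + 0.4339×31.51 + 0.1750×140.08 = 40.4668 per 100,000.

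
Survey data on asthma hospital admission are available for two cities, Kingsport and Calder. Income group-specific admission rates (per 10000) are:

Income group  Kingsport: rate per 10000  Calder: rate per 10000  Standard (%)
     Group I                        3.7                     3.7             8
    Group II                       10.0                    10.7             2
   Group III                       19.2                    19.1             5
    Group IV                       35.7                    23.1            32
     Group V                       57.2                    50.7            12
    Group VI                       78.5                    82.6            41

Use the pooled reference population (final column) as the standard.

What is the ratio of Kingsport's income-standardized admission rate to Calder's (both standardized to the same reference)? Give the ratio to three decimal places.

1.064

Standard weights: 0.08, 0.02, 0.05, 0.32, 0.12, 0.41.
Kingsport: 0.0800×3.7 + 0.0200×10.0 + 0.0500×19.2 + 0.3200×35.7 + 0.1200×57.2 + 0.4100×78.5 = 51.9290 per 10000.
Calder: 0.0800×3.7 + 0.0200×10.7 + 0.0500×19.1 + 0.3200×23.1 + 0.1200×50.7 + 0.4100×82.6 = 48.8070 per 10000.
Ratio = 51.9290 ÷ 48.8070 = 1.06397.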